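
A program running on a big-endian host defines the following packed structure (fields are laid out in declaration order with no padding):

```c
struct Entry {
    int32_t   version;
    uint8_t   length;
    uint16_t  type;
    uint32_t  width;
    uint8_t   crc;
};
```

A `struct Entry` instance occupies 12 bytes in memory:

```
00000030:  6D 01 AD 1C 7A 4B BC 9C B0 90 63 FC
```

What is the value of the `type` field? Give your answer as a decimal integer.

19388

`type` follows `version` (4 B), `length` (1 B), so it starts at offset 4 + 1 = 5 and occupies 2 bytes.
Bytes at offsets 5..6: 4B BC.
Big-endian stores the most-significant byte at the lowest address.
The bytes are already most-significant first: 0x4BBC.
0x4BBC = 19388.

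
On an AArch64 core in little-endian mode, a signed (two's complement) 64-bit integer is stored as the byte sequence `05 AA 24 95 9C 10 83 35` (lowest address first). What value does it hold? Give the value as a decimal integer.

Little-endian stores the least-significant byte at the lowest address.
Reassemble most-significant byte first: 35 83 10 9C 95 24 AA 05 → 0x3583109C9524AA05.
0x3583109C9524AA05 = 3855943970662427141.

3855943970662427141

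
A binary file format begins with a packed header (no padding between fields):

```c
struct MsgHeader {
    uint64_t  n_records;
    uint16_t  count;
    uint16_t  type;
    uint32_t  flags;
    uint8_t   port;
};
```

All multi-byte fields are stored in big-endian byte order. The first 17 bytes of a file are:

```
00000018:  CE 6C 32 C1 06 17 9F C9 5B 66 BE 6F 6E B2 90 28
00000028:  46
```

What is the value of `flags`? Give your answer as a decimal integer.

`flags` follows `n_records` (8 B), `count` (2 B), `type` (2 B), so it starts at offset 8 + 2 + 2 = 12 and occupies 4 bytes.
Bytes at offsets 12..15: 6E B2 90 28.
Big-endian stores the most-significant byte at the lowest address.
The bytes are already most-significant first: 0x6EB29028.
0x6EB29028 = 1857196072.

1857196072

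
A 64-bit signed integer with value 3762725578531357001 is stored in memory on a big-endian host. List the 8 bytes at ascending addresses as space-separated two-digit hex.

3762725578531357001 in hexadecimal, padded to 64 bits, is 0x3437E2FA57A34149.
Split into bytes (most-significant first): 34 37 E2 FA 57 A3 41 49.
Big-endian stores the most-significant byte at the lowest address.
So the memory order matches the most-significant-first order: 34 37 E2 FA 57 A3 41 49.

34 37 E2 FA 57 A3 41 49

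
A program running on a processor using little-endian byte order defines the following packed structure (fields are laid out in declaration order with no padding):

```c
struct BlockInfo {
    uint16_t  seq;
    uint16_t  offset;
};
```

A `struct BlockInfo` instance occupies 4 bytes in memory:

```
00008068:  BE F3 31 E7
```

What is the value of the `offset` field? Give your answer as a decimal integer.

`offset` follows `seq` (2 bytes), so it starts at byte offset 2 and occupies 2 bytes.
Bytes at offsets 2..3: 31 E7.
Little-endian: lowest address holds the least-significant byte.
Reassemble most-significant byte first: E7 31 → 0xE731.
0xE731 = 59185.

59185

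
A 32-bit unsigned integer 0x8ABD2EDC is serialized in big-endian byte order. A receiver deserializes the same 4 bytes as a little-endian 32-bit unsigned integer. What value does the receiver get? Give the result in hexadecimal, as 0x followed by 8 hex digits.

Stored big-endian, the bytes at ascending addresses are 8A BD 2E DC.
Read back as little-endian, the first byte is least significant, giving 0xDC2EBD8A.

0xDC2EBD8A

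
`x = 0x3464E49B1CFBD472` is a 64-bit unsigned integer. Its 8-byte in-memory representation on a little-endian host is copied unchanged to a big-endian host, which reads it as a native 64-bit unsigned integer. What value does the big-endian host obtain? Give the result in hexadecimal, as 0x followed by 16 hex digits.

Stored little-endian, the bytes at ascending addresses are 72 D4 FB 1C 9B E4 64 34.
Read back as big-endian, the last byte is least significant, giving 0x72D4FB1C9BE46434.

0x72D4FB1C9BE46434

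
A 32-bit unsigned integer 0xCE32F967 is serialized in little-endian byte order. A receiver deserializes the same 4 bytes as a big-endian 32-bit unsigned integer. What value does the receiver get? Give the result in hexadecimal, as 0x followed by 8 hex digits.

Stored little-endian, the bytes at ascending addresses are 67 F9 32 CE.
Read back as big-endian, the last byte is least significant, giving 0x67F932CE.

0x67F932CE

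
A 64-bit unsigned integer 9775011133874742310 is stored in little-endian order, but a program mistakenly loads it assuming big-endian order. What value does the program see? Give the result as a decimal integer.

2784375787763050375

9775011133874742310 in 64-bit hexadecimal is 0x87A7D0D60617A426.
Stored little-endian, the bytes at ascending addresses are 26 A4 17 06 D6 D0 A7 87.
Read back as big-endian, the last byte is least significant, giving 0x26A41706D6D0A787.
0x26A41706D6D0A787 = 2784375787763050375.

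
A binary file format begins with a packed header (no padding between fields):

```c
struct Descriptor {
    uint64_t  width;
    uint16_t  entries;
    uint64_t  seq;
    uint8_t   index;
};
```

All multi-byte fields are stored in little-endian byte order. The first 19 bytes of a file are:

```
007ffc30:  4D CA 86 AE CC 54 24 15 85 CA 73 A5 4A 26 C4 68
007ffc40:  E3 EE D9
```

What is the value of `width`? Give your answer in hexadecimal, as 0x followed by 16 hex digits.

`width` is the first field, at byte offset 0, occupying 8 bytes.
Bytes at offsets 0..7: 4D CA 86 AE CC 54 24 15.
Little-endian: lowest address holds the least-significant byte.
Reassemble most-significant byte first: 15 24 54 CC AE 86 CA 4D → 0x152454CCAE86CA4D.

0x152454CCAE86CA4D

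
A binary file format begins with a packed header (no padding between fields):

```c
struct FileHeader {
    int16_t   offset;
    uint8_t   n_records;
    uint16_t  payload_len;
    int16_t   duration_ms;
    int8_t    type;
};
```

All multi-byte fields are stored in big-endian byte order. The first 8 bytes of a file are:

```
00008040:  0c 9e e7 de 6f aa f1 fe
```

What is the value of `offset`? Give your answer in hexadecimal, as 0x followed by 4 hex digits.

`offset` is the first field, at byte offset 0, occupying 2 bytes.
Bytes at offsets 0..1: 0C 9E.
In big-endian order the high byte comes first in memory.
The bytes are already most-significant first: 0x0C9E.

0x0C9E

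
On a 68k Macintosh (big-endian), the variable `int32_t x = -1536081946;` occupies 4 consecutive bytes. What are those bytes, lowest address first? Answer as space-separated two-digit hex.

A4 71 3F E6

Two's complement of -1536081946 in 32 bits: 1536081946 = 0x5B8EC01A; invert → 0xA4713FE5; add 1 → 0xA4713FE6.
Split into bytes (most-significant first): A4 71 3F E6.
Big-endian: lowest address holds the most-significant byte.
So the memory order matches the most-significant-first order: A4 71 3F E6.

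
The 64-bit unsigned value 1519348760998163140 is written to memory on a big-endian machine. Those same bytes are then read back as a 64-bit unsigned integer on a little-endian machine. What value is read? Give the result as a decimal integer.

14173454704499954965

1519348760998163140 in 64-bit hexadecimal is 0x1515CFA5F539B2C4.
Stored big-endian, the bytes at ascending addresses are 15 15 CF A5 F5 39 B2 C4.
Read back as little-endian, the first byte is least significant, giving 0xC4B239F5A5CF1515.
0xC4B239F5A5CF1515 = 14173454704499954965.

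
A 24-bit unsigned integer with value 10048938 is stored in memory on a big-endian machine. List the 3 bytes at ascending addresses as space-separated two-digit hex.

10048938 in hexadecimal, padded to 24 bits, is 0x9955AA.
Split into bytes (most-significant first): 99 55 AA.
Big-endian: lowest address holds the most-significant byte.
So the memory order matches the most-significant-first order: 99 55 AA.

99 55 AA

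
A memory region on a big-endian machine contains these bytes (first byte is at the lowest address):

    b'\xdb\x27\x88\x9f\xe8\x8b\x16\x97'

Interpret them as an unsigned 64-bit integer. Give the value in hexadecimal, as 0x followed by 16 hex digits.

0xDB27889FE88B1697

Big-endian: lowest address holds the most-significant byte.
The bytes are already most-significant first: 0xDB27889FE88B1697.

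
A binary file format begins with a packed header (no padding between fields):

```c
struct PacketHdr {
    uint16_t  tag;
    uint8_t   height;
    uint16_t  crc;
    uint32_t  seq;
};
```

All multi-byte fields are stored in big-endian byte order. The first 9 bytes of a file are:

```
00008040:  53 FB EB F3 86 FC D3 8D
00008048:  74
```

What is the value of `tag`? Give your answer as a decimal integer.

21499

`tag` is the first field, at byte offset 0, occupying 2 bytes.
Bytes at offsets 0..1: 53 FB.
Big-endian: lowest address holds the most-significant byte.
The bytes are already most-significant first: 0x53FB.
0x53FB = 21499.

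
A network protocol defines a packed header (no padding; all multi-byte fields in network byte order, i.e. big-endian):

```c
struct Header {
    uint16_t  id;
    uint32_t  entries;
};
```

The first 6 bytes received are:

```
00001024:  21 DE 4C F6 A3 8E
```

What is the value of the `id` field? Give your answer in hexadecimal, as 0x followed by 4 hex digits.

`id` is the first field, at byte offset 0, occupying 2 bytes.
Bytes at offsets 0..1: 21 DE.
In big-endian order the high byte comes first in memory.
The bytes are already most-significant first: 0x21DE.

0x21DE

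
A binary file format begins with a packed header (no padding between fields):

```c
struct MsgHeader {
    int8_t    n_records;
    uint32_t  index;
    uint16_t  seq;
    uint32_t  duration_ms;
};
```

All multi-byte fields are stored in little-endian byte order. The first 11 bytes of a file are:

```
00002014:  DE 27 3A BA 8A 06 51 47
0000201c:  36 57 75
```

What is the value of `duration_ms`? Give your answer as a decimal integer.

`duration_ms` follows `n_records` (1 B), `index` (4 B), `seq` (2 B), so it starts at offset 1 + 4 + 2 = 7 and occupies 4 bytes.
Bytes at offsets 7..10: 47 36 57 75.
Little-endian stores the least-significant byte at the lowest address.
Reassemble most-significant byte first: 75 57 36 47 → 0x75573647.
0x75573647 = 1968649799.

1968649799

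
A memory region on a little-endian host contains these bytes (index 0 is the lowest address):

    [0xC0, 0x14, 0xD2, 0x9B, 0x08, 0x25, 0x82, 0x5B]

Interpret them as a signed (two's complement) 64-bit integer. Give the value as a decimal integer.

Little-endian stores the least-significant byte at the lowest address.
Reassemble most-significant byte first: 5B 82 25 08 9B D2 14 C0 → 0x5B8225089BD214C0.
0x5B8225089BD214C0 = 6593873523328029888.

6593873523328029888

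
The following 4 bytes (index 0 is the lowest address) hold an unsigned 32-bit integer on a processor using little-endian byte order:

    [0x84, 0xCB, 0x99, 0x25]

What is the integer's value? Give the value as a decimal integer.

Little-endian stores the least-significant byte at the lowest address.
Reassemble most-significant byte first: 25 99 CB 84 → 0x2599CB84.
0x2599CB84 = 630836100.

630836100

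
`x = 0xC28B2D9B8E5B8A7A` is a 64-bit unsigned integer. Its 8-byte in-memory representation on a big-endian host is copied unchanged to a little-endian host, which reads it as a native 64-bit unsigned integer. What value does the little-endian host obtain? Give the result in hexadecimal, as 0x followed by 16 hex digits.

0x7A8A5B8E9B2D8BC2

Stored big-endian, the bytes at ascending addresses are C2 8B 2D 9B 8E 5B 8A 7A.
Read back as little-endian, the first byte is least significant, giving 0x7A8A5B8E9B2D8BC2.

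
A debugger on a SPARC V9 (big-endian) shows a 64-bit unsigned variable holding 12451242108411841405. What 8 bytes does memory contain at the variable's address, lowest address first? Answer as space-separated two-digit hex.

AC CB B2 BA 64 46 0B 7D

12451242108411841405 in hexadecimal, padded to 64 bits, is 0xACCBB2BA64460B7D.
Split into bytes (most-significant first): AC CB B2 BA 64 46 0B 7D.
Big-endian stores the most-significant byte at the lowest address.
So the memory order matches the most-significant-first order: AC CB B2 BA 64 46 0B 7D.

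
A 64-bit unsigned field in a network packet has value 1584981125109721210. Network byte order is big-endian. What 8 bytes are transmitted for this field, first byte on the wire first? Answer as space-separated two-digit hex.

1584981125109721210 in hexadecimal, padded to 64 bits, is 0x15FEFBEF89DD287A.
Split into bytes (most-significant first): 15 FE FB EF 89 DD 28 7A.
Big-endian: lowest address holds the most-significant byte.
So the memory order matches the most-significant-first order: 15 FE FB EF 89 DD 28 7A.

15 FE FB EF 89 DD 28 7A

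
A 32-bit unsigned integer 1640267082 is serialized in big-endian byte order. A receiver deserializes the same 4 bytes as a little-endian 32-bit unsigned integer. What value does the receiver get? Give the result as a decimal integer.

1640267082 in 32-bit hexadecimal is 0x61C47D4A.
Stored big-endian, the bytes at ascending addresses are 61 C4 7D 4A.
Read back as little-endian, the first byte is least significant, giving 0x4A7DC461.
0x4A7DC461 = 1249756257.

1249756257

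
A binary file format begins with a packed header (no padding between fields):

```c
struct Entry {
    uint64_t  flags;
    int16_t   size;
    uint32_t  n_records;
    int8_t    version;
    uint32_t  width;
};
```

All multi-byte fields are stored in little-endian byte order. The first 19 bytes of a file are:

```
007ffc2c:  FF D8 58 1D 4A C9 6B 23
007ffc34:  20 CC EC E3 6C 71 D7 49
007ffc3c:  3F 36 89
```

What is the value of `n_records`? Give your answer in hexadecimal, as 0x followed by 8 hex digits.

0x716CE3EC

`n_records` follows `flags` (8 B), `size` (2 B), so it starts at offset 8 + 2 = 10 and occupies 4 bytes.
Bytes at offsets 10..13: EC E3 6C 71.
In little-endian order the low byte comes first in memory.
Reassemble most-significant byte first: 71 6C E3 EC → 0x716CE3EC.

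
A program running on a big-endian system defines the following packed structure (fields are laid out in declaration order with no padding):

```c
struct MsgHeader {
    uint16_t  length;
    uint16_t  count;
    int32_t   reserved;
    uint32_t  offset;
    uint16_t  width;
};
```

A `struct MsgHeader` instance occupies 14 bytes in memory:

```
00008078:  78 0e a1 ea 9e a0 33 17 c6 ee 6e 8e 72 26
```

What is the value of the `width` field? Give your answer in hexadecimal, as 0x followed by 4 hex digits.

`width` follows `length` (2 B), `count` (2 B), `reserved` (4 B), `offset` (4 B), so it starts at offset 2 + 2 + 4 + 4 = 12 and occupies 2 bytes.
Bytes at offsets 12..13: 72 26.
Big-endian stores the most-significant byte at the lowest address.
The bytes are already most-significant first: 0x7226.

0x7226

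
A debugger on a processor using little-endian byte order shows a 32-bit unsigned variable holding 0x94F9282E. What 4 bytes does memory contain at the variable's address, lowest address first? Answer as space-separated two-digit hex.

Split into bytes (most-significant first): 94 F9 28 2E.
Little-endian stores the least-significant byte at the lowest address.
So at ascending addresses the bytes are 2E 28 F9 94.

2E 28 F9 94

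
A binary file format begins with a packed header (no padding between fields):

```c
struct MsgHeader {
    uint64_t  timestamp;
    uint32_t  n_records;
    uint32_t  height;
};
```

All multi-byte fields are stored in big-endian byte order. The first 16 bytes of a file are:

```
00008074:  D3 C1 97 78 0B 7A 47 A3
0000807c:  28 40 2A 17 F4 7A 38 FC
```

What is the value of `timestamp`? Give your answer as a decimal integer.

`timestamp` is the first field, at byte offset 0, occupying 8 bytes.
Bytes at offsets 0..7: D3 C1 97 78 0B 7A 47 A3.
Big-endian: lowest address holds the most-significant byte.
The bytes are already most-significant first: 0xD3C197780B7A47A3.
0xD3C197780B7A47A3 = 15258643554352383907.

15258643554352383907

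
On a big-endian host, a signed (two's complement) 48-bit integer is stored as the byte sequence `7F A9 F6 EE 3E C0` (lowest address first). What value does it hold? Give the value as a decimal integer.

140367969009344

Big-endian: lowest address holds the most-significant byte.
The bytes are already most-significant first: 0x7FA9F6EE3EC0.
0x7FA9F6EE3EC0 = 140367969009344.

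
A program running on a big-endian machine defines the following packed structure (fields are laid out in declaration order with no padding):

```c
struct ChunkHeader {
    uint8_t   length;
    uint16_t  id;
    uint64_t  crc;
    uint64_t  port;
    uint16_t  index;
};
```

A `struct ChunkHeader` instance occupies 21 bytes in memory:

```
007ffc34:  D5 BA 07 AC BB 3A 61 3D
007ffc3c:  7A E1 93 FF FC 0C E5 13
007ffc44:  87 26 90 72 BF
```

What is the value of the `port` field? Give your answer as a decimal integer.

18445632351817377424

`port` follows `length` (1 B), `id` (2 B), `crc` (8 B), so it starts at offset 1 + 2 + 8 = 11 and occupies 8 bytes.
Bytes at offsets 11..18: FF FC 0C E5 13 87 26 90.
In big-endian order the high byte comes first in memory.
The bytes are already most-significant first: 0xFFFC0CE513872690.
0xFFFC0CE513872690 = 18445632351817377424.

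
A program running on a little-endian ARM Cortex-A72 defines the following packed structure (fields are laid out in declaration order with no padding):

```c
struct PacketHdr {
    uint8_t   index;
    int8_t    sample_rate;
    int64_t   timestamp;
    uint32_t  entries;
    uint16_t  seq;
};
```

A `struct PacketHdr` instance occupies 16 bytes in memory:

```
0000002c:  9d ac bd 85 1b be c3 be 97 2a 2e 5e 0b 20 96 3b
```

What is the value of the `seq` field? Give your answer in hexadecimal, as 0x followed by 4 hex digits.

0x3B96

`seq` follows `index` (1 B), `sample_rate` (1 B), `timestamp` (8 B), `entries` (4 B), so it starts at offset 1 + 1 + 8 + 4 = 14 and occupies 2 bytes.
Bytes at offsets 14..15: 96 3B.
Little-endian stores the least-significant byte at the lowest address.
Reassemble most-significant byte first: 3B 96 → 0x3B96.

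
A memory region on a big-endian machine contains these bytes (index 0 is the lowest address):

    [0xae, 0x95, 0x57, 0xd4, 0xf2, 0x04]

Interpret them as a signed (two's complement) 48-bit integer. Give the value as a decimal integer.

-89518529777148

Big-endian: lowest address holds the most-significant byte.
The bytes are already most-significant first: 0xAE9557D4F204.
Top bit is set, so as a signed 48-bit value this is 0xAE9557D4F204 − 2^48 = -89518529777148.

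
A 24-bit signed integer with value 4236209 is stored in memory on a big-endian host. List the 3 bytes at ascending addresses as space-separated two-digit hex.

40 A3 B1

4236209 in hexadecimal, padded to 24 bits, is 0x40A3B1.
Split into bytes (most-significant first): 40 A3 B1.
Big-endian stores the most-significant byte at the lowest address.
So the memory order matches the most-significant-first order: 40 A3 B1.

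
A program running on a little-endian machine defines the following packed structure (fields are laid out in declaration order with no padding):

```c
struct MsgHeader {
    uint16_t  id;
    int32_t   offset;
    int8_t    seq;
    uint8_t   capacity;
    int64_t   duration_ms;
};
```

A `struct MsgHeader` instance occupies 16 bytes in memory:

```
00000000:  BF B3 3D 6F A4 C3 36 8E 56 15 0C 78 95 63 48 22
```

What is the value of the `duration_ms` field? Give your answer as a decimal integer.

2470333889228051798

`duration_ms` follows `id` (2 B), `offset` (4 B), `seq` (1 B), `capacity` (1 B), so it starts at offset 2 + 4 + 1 + 1 = 8 and occupies 8 bytes.
Bytes at offsets 8..15: 56 15 0C 78 95 63 48 22.
In little-endian order the low byte comes first in memory.
Reassemble most-significant byte first: 22 48 63 95 78 0C 15 56 → 0x22486395780C1556.
0x22486395780C1556 = 2470333889228051798.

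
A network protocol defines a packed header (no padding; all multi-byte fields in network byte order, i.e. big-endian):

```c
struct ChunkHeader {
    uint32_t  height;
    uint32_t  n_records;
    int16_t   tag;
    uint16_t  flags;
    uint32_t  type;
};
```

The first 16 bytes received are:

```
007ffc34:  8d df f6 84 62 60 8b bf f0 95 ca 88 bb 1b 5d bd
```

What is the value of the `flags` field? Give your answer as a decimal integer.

`flags` follows `height` (4 B), `n_records` (4 B), `tag` (2 B), so it starts at offset 4 + 4 + 2 = 10 and occupies 2 bytes.
Bytes at offsets 10..11: CA 88.
Big-endian: lowest address holds the most-significant byte.
The bytes are already most-significant first: 0xCA88.
0xCA88 = 51848.

51848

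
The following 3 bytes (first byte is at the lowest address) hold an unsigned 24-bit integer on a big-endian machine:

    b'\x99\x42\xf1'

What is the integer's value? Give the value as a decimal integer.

In big-endian order the high byte comes first in memory.
The bytes are already most-significant first: 0x9942F1.
0x9942F1 = 10044145.

10044145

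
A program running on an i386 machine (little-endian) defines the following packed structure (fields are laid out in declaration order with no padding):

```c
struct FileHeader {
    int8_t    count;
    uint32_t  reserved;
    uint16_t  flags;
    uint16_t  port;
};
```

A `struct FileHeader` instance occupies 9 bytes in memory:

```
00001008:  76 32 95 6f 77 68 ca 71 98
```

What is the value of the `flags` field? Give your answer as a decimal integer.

51816

`flags` follows `count` (1 B), `reserved` (4 B), so it starts at offset 1 + 4 = 5 and occupies 2 bytes.
Bytes at offsets 5..6: 68 CA.
In little-endian order the low byte comes first in memory.
Reassemble most-significant byte first: CA 68 → 0xCA68.
0xCA68 = 51816.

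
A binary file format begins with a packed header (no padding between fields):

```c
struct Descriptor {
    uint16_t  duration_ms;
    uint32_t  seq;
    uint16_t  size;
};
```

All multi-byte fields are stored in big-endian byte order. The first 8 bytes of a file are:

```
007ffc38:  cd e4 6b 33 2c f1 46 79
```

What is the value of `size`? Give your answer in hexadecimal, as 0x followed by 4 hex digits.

0x4679

`size` follows `duration_ms` (2 B), `seq` (4 B), so it starts at offset 2 + 4 = 6 and occupies 2 bytes.
Bytes at offsets 6..7: 46 79.
Big-endian: lowest address holds the most-significant byte.
The bytes are already most-significant first: 0x4679.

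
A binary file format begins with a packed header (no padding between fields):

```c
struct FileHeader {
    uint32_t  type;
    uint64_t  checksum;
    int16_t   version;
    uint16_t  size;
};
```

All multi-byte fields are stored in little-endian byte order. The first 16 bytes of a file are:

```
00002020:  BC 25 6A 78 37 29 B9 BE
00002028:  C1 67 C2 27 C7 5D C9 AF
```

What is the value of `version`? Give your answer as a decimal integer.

`version` follows `type` (4 B), `checksum` (8 B), so it starts at offset 4 + 8 = 12 and occupies 2 bytes.
Bytes at offsets 12..13: C7 5D.
In little-endian order the low byte comes first in memory.
Reassemble most-significant byte first: 5D C7 → 0x5DC7.
0x5DC7 = 24007.

24007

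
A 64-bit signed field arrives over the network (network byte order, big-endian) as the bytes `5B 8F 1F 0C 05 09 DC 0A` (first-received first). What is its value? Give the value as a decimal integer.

Big-endian stores the most-significant byte at the lowest address.
The bytes are already most-significant first: 0x5B8F1F0C0509DC0A.
0x5B8F1F0C0509DC0A = 6597526115605666826.

6597526115605666826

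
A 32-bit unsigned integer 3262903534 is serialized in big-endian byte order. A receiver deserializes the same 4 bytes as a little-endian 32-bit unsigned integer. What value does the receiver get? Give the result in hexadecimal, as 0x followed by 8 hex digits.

3262903534 in 32-bit hexadecimal is 0xC27BF4EE.
Stored big-endian, the bytes at ascending addresses are C2 7B F4 EE.
Read back as little-endian, the first byte is least significant, giving 0xEEF47BC2.

0xEEF47BC2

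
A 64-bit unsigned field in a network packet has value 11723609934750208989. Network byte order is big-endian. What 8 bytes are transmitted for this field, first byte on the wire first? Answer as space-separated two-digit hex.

11723609934750208989 in hexadecimal, padded to 64 bits, is 0xA2B2A11F0E06D3DD.
Split into bytes (most-significant first): A2 B2 A1 1F 0E 06 D3 DD.
In big-endian order the high byte comes first in memory.
So the memory order matches the most-significant-first order: A2 B2 A1 1F 0E 06 D3 DD.

A2 B2 A1 1F 0E 06 D3 DD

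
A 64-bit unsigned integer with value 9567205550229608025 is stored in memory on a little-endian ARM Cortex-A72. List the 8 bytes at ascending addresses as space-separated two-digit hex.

9567205550229608025 in hexadecimal, padded to 64 bits, is 0x84C58AC23A94D659.
Split into bytes (most-significant first): 84 C5 8A C2 3A 94 D6 59.
In little-endian order the low byte comes first in memory.
So at ascending addresses the bytes are 59 D6 94 3A C2 8A C5 84.

59 D6 94 3A C2 8A C5 84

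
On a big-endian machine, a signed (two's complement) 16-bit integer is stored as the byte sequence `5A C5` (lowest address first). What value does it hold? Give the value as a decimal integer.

23237

In big-endian order the high byte comes first in memory.
The bytes are already most-significant first: 0x5AC5.
0x5AC5 = 23237.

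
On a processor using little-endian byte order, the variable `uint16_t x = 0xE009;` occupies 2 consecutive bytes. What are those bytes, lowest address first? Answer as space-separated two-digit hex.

Split into bytes (most-significant first): E0 09.
Little-endian stores the least-significant byte at the lowest address.
So at ascending addresses the bytes are 09 E0.

09 E0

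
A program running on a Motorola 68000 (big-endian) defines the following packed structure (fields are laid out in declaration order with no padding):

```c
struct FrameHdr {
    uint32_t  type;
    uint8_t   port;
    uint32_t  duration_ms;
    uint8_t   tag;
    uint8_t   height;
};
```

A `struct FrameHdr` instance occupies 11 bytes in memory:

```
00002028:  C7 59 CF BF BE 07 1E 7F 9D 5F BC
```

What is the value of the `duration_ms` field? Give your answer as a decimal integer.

`duration_ms` follows `type` (4 B), `port` (1 B), so it starts at offset 4 + 1 = 5 and occupies 4 bytes.
Bytes at offsets 5..8: 07 1E 7F 9D.
Big-endian stores the most-significant byte at the lowest address.
The bytes are already most-significant first: 0x071E7F9D.
0x071E7F9D = 119439261.

119439261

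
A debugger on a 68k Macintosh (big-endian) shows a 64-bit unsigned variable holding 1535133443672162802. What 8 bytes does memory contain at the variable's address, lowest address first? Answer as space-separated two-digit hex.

1535133443672162802 in hexadecimal, padded to 64 bits, is 0x154DE3BBC8E6C1F2.
Split into bytes (most-significant first): 15 4D E3 BB C8 E6 C1 F2.
Big-endian: lowest address holds the most-significant byte.
So the memory order matches the most-significant-first order: 15 4D E3 BB C8 E6 C1 F2.

15 4D E3 BB C8 E6 C1 F2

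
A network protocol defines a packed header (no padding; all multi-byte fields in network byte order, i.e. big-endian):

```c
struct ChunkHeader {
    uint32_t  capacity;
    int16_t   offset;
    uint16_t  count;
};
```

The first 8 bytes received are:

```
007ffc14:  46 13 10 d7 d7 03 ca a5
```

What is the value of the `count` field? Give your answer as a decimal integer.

`count` follows `capacity` (4 B), `offset` (2 B), so it starts at offset 4 + 2 = 6 and occupies 2 bytes.
Bytes at offsets 6..7: CA A5.
Big-endian: lowest address holds the most-significant byte.
The bytes are already most-significant first: 0xCAA5.
0xCAA5 = 51877.

51877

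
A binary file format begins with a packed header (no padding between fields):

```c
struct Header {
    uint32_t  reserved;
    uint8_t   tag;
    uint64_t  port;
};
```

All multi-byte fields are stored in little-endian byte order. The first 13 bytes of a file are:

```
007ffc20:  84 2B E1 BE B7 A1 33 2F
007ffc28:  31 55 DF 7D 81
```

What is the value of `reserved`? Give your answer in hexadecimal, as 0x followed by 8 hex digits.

0xBEE12B84

`reserved` is the first field, at byte offset 0, occupying 4 bytes.
Bytes at offsets 0..3: 84 2B E1 BE.
In little-endian order the low byte comes first in memory.
Reassemble most-significant byte first: BE E1 2B 84 → 0xBEE12B84.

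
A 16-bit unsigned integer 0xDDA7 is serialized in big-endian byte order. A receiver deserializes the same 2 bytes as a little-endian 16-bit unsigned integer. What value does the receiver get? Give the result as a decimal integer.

42973

Stored big-endian, the bytes at ascending addresses are DD A7.
Read back as little-endian, the first byte is least significant, giving 0xA7DD.
0xA7DD = 42973.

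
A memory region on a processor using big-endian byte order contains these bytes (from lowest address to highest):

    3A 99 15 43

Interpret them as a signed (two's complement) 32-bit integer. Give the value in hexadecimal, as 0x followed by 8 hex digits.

Big-endian stores the most-significant byte at the lowest address.
The bytes are already most-significant first: 0x3A991543.

0x3A991543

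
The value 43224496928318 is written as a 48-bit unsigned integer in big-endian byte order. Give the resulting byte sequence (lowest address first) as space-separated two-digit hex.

27 4F FC C8 F6 3E

43224496928318 in hexadecimal, padded to 48 bits, is 0x274FFCC8F63E.
Split into bytes (most-significant first): 27 4F FC C8 F6 3E.
Big-endian: lowest address holds the most-significant byte.
So the memory order matches the most-significant-first order: 27 4F FC C8 F6 3E.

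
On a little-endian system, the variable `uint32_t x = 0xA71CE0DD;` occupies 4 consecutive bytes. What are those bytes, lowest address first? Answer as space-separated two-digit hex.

DD E0 1C A7

Split into bytes (most-significant first): A7 1C E0 DD.
Little-endian stores the least-significant byte at the lowest address.
So at ascending addresses the bytes are DD E0 1C A7.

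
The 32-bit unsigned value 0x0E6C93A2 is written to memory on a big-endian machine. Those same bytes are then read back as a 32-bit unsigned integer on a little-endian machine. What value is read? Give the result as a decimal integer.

2727570446

Stored big-endian, the bytes at ascending addresses are 0E 6C 93 A2.
Read back as little-endian, the first byte is least significant, giving 0xA2936C0E.
0xA2936C0E = 2727570446.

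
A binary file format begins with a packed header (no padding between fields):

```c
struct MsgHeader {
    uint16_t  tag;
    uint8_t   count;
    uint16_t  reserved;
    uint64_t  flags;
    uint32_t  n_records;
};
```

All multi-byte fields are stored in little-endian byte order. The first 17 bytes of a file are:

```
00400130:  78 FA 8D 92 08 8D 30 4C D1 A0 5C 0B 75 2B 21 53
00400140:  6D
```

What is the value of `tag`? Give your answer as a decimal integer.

64120

`tag` is the first field, at byte offset 0, occupying 2 bytes.
Bytes at offsets 0..1: 78 FA.
Little-endian: lowest address holds the least-significant byte.
Reassemble most-significant byte first: FA 78 → 0xFA78.
0xFA78 = 64120.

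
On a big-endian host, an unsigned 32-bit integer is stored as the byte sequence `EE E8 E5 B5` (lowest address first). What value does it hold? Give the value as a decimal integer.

Big-endian stores the most-significant byte at the lowest address.
The bytes are already most-significant first: 0xEEE8E5B5.
0xEEE8E5B5 = 4008240565.

4008240565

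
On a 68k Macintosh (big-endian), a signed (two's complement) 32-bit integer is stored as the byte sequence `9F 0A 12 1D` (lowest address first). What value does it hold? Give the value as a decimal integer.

Big-endian stores the most-significant byte at the lowest address.
The bytes are already most-significant first: 0x9F0A121D.
Top bit is set, so as a signed 32-bit value this is 0x9F0A121D − 2^32 = -1626729955.

-1626729955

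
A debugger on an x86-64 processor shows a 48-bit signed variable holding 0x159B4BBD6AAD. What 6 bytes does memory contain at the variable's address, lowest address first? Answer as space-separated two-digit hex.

Split into bytes (most-significant first): 15 9B 4B BD 6A AD.
Little-endian stores the least-significant byte at the lowest address.
So at ascending addresses the bytes are AD 6A BD 4B 9B 15.

AD 6A BD 4B 9B 15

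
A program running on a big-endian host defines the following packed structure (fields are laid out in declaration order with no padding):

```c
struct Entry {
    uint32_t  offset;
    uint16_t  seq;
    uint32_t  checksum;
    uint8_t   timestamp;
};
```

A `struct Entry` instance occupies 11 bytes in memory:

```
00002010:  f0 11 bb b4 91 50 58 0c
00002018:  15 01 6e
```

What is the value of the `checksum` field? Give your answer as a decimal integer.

`checksum` follows `offset` (4 B), `seq` (2 B), so it starts at offset 4 + 2 = 6 and occupies 4 bytes.
Bytes at offsets 6..9: 58 0C 15 01.
Big-endian stores the most-significant byte at the lowest address.
The bytes are already most-significant first: 0x580C1501.
0x580C1501 = 1477186817.

1477186817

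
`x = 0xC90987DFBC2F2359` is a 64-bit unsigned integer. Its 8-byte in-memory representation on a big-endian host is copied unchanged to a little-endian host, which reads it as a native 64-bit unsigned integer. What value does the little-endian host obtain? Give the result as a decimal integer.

Stored big-endian, the bytes at ascending addresses are C9 09 87 DF BC 2F 23 59.
Read back as little-endian, the first byte is least significant, giving 0x59232FBCDF8709C9.
0x59232FBCDF8709C9 = 6423029981810985417.

6423029981810985417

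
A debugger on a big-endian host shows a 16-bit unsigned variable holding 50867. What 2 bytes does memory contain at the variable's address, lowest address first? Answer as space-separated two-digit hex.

50867 in hexadecimal, padded to 16 bits, is 0xC6B3.
Split into bytes (most-significant first): C6 B3.
Big-endian: lowest address holds the most-significant byte.
So the memory order matches the most-significant-first order: C6 B3.

C6 B3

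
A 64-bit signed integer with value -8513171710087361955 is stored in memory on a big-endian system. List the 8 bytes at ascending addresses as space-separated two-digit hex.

Two's complement of -8513171710087361955 in 64 bits: 8513171710087361955 = 0x7624DC90CBA975A3; invert → 0x89DB236F34568A5C; add 1 → 0x89DB236F34568A5D.
Split into bytes (most-significant first): 89 DB 23 6F 34 56 8A 5D.
In big-endian order the high byte comes first in memory.
So the memory order matches the most-significant-first order: 89 DB 23 6F 34 56 8A 5D.

89 DB 23 6F 34 56 8A 5D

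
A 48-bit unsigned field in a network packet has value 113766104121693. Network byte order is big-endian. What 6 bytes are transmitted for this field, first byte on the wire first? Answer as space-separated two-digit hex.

113766104121693 in hexadecimal, padded to 48 bits, is 0x67783C39415D.
Split into bytes (most-significant first): 67 78 3C 39 41 5D.
Big-endian: lowest address holds the most-significant byte.
So the memory order matches the most-significant-first order: 67 78 3C 39 41 5D.

67 78 3C 39 41 5D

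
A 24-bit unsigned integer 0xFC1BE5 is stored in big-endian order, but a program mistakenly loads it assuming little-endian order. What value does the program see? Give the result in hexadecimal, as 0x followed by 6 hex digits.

Stored big-endian, the bytes at ascending addresses are FC 1B E5.
Read back as little-endian, the first byte is least significant, giving 0xE51BFC.

0xE51BFC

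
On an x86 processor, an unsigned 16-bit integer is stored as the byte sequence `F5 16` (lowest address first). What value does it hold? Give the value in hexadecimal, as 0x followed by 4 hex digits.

0x16F5

Little-endian stores the least-significant byte at the lowest address.
Reassemble most-significant byte first: 16 F5 → 0x16F5.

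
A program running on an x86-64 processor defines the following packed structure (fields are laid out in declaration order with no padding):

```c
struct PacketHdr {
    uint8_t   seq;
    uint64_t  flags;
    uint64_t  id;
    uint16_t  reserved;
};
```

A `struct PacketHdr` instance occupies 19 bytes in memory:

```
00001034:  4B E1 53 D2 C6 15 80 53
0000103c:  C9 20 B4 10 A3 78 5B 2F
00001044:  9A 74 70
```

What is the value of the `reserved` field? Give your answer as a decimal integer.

`reserved` follows `seq` (1 B), `flags` (8 B), `id` (8 B), so it starts at offset 1 + 8 + 8 = 17 and occupies 2 bytes.
Bytes at offsets 17..18: 74 70.
Little-endian stores the least-significant byte at the lowest address.
Reassemble most-significant byte first: 70 74 → 0x7074.
0x7074 = 28788.

28788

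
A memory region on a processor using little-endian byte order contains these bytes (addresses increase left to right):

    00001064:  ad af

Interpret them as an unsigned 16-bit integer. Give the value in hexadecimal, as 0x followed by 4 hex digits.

Little-endian: lowest address holds the least-significant byte.
Reassemble most-significant byte first: AF AD → 0xAFAD.

0xAFAD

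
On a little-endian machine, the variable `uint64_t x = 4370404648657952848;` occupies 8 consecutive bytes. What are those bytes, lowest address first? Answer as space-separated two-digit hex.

4370404648657952848 in hexadecimal, padded to 64 bits, is 0x3CA6CBDF5FF92050.
Split into bytes (most-significant first): 3C A6 CB DF 5F F9 20 50.
Little-endian stores the least-significant byte at the lowest address.
So at ascending addresses the bytes are 50 20 F9 5F DF CB A6 3C.

50 20 F9 5F DF CB A6 3C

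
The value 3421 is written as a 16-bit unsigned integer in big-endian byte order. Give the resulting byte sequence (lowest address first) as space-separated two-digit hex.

3421 in hexadecimal, padded to 16 bits, is 0x0D5D.
Split into bytes (most-significant first): 0D 5D.
In big-endian order the high byte comes first in memory.
So the memory order matches the most-significant-first order: 0D 5D.

0D 5D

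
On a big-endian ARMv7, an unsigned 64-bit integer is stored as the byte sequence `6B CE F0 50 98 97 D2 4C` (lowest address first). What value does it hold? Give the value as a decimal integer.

7768410636208820812

Big-endian: lowest address holds the most-significant byte.
The bytes are already most-significant first: 0x6BCEF0509897D24C.
0x6BCEF0509897D24C = 7768410636208820812.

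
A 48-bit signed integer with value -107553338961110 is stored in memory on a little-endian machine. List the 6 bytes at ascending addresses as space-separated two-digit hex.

2A D3 6F 49 2E 9E

Two's complement of -107553338961110 in 48 bits: 107553338961110 = 0x61D1B6902CD6; invert → 0x9E2E496FD329; add 1 → 0x9E2E496FD32A.
Split into bytes (most-significant first): 9E 2E 49 6F D3 2A.
Little-endian stores the least-significant byte at the lowest address.
So at ascending addresses the bytes are 2A D3 6F 49 2E 9E.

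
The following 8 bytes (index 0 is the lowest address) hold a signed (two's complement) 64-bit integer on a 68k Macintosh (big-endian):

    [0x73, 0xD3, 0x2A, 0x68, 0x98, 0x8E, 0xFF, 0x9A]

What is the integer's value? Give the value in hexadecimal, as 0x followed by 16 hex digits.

0x73D32A68988EFF9A

Big-endian: lowest address holds the most-significant byte.
The bytes are already most-significant first: 0x73D32A68988EFF9A.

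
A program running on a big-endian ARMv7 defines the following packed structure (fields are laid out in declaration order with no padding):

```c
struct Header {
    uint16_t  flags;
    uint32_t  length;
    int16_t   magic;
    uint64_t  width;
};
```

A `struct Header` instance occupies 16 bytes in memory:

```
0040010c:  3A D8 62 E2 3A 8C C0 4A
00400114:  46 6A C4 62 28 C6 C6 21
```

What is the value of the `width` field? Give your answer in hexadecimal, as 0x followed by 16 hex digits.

0x466AC46228C6C621

`width` follows `flags` (2 B), `length` (4 B), `magic` (2 B), so it starts at offset 2 + 4 + 2 = 8 and occupies 8 bytes.
Bytes at offsets 8..15: 46 6A C4 62 28 C6 C6 21.
Big-endian: lowest address holds the most-significant byte.
The bytes are already most-significant first: 0x466AC46228C6C621.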